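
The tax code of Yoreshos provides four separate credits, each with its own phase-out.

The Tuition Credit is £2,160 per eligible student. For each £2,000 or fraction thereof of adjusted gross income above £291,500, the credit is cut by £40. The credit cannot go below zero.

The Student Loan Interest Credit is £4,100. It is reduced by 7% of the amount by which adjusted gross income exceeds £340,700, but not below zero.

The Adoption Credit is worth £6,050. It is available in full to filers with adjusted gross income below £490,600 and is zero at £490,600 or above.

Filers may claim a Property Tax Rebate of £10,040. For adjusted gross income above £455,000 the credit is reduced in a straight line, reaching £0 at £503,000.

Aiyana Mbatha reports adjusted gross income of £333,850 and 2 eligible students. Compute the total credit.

Tuition Credit: base = 2 × £2,160 = £4,320. income exceeds £291,500 by £42,350, which is 22 full-or-partial £2,000 increments; reduction = 22 × £40 = £880, leaving £3,440.
Student Loan Interest Credit: £333,850 is at or below the £340,700 threshold, so the full £4,100 applies.
Adoption Credit: £333,850 is below the £490,600 cutoff, so the full £6,050 applies.
Property Tax Rebate: £333,850 is at or below the £455,000 threshold, so the full £10,040 applies.
Total: £3,440 + £4,100 + £6,050 + £10,040 = £23,630.

£23,630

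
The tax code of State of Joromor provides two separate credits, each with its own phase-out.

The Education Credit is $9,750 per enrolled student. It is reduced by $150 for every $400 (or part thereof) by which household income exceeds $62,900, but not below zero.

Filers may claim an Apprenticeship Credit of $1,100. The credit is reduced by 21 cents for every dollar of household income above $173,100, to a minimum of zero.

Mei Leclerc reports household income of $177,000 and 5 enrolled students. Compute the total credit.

Education Credit: base = 5 × $9,750 = $48,750. income exceeds $62,900 by $114,100, which is 286 full-or-partial $400 increments; reduction = 286 × $150 = $42,900, leaving $5,850.
Apprenticeship Credit: 21% of the $3,900 excess over $173,100 is $819; credit = $1,100 − $819 = $281.
Total: $5,850 + $281 = $6,131.

$6,131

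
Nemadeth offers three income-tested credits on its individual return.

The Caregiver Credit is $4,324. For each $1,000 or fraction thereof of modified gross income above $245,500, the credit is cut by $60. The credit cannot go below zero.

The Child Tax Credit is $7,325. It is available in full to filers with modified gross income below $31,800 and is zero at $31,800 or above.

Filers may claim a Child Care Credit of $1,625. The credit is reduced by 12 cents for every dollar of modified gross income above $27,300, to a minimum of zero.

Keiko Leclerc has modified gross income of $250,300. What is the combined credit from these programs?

$4,024

Caregiver Credit: income exceeds $245,500 by $4,800, which is 5 full-or-partial $1,000 increments; reduction = 5 × $60 = $300, leaving $4,024.
Child Tax Credit: $250,300 meets or exceeds the $31,800 cutoff, so the credit is $0.
Child Care Credit: 12% of the $223,000 excess over $27,300 is $26,760 ≥ base, so the credit is $0.
Total: $4,024 + $0 + $0 = $4,024.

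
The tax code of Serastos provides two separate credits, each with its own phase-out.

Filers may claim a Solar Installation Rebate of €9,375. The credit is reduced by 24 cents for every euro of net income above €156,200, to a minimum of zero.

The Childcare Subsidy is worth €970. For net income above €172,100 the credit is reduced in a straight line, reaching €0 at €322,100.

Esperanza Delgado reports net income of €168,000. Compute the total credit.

Solar Installation Rebate: 24% of the €11,800 excess over €156,200 is €2,832; credit = €9,375 − €2,832 = €6,543.
Childcare Subsidy: €168,000 is at or below the €172,100 threshold, so the full €970 applies.
Total: €6,543 + €970 = €7,513.

€7,513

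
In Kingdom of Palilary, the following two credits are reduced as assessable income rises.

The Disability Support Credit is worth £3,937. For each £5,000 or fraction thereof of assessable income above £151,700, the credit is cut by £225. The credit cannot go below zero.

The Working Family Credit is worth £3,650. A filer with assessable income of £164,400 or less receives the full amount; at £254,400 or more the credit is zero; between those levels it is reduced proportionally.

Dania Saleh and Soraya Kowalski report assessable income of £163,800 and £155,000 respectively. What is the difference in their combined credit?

£450

Dania (£163,800): Disability Support Credit: income exceeds £151,700 by £12,100, which is 3 full-or-partial £5,000 increments; reduction = 3 × £225 = £675, leaving £3,262. Working Family Credit: £163,800 is at or below the £164,400 threshold, so the full £3,650 applies. total £3,262 + £3,650 = £6,912
Soraya (£155,000): Disability Support Credit: income exceeds £151,700 by £3,300, which is 1 full-or-partial £5,000 increment; reduction = 1 × £225 = £225, leaving £3,712. Working Family Credit: £155,000 is at or below the £164,400 threshold, so the full £3,650 applies. total £3,712 + £3,650 = £7,362
Difference: |£6,912 − £7,362| = £450.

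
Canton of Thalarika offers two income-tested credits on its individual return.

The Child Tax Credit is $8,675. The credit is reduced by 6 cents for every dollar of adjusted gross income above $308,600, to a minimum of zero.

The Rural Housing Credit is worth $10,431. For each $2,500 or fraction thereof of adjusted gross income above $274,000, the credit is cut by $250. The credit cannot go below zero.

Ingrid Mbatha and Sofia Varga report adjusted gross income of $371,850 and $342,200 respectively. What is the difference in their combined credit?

Ingrid ($371,850): Child Tax Credit: 6% of the $63,250 excess over $308,600 is $3,795; credit = $8,675 − $3,795 = $4,880. Rural Housing Credit: income exceeds $274,000 by $97,850, which is 40 full-or-partial $2,500 increments; reduction = 40 × $250 = $10,000, leaving $431. total $4,880 + $431 = $5,311
Sofia ($342,200): Child Tax Credit: 6% of the $33,600 excess over $308,600 is $2,016; credit = $8,675 − $2,016 = $6,659. Rural Housing Credit: income exceeds $274,000 by $68,200, which is 28 full-or-partial $2,500 increments; reduction = 28 × $250 = $7,000, leaving $3,431. total $6,659 + $3,431 = $10,090
Difference: |$5,311 − $10,090| = $4,779.

$4,779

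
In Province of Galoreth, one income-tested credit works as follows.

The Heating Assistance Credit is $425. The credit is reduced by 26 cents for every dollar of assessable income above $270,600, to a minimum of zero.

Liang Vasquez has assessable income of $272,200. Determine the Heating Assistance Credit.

$9

Heating Assistance Credit: 26% of the $1,600 excess over $270,600 is $416; credit = $425 − $416 = $9.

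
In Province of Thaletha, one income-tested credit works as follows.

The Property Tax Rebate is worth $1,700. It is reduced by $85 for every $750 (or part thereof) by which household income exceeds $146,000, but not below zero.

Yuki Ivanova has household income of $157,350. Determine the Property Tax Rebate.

Property Tax Rebate: income exceeds $146,000 by $11,350, which is 16 full-or-partial $750 increments; reduction = 16 × $85 = $1,360, leaving $340.

$340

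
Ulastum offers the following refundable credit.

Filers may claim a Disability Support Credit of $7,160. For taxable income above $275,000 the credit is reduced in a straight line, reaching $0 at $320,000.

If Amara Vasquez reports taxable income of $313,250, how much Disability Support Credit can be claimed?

$1,074

Disability Support Credit: $313,250 is $38,250 into a $45,000 phase-out range, leaving 6,750/45,000 of the credit: $7,160 × 6,750/45,000 = $1,074.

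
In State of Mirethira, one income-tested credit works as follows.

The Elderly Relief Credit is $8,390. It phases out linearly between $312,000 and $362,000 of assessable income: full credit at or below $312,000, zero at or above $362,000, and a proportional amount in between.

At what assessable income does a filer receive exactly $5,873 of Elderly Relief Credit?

$327,000

$5,873 is 5,873/8,390 of the full $8,390, so 2,517/8,390 of the $50,000 range has been used: income = $312,000 + $50,000 × 2,517/8,390 = $327,000.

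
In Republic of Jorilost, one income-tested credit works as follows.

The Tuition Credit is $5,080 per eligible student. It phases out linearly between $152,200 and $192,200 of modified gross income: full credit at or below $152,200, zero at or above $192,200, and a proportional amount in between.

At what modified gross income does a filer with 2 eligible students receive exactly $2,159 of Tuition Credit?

$183,700

Full credit = 2 × $5,080 = $10,160.
$2,159 is 2,159/10,160 of the full $10,160, so 8,001/10,160 of the $40,000 range has been used: income = $152,200 + $40,000 × 8,001/10,160 = $183,700.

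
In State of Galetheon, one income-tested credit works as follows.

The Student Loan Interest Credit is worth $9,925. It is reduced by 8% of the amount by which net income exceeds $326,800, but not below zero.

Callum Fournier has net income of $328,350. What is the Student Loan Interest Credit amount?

Student Loan Interest Credit: 8% of the $1,550 excess over $326,800 is $124; credit = $9,925 − $124 = $9,801.

$9,801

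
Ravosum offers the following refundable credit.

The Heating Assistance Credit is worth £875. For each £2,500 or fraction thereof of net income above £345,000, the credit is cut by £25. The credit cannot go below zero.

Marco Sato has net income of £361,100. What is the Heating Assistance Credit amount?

Heating Assistance Credit: income exceeds £345,000 by £16,100, which is 7 full-or-partial £2,500 increments; reduction = 7 × £25 = £175, leaving £700.

£700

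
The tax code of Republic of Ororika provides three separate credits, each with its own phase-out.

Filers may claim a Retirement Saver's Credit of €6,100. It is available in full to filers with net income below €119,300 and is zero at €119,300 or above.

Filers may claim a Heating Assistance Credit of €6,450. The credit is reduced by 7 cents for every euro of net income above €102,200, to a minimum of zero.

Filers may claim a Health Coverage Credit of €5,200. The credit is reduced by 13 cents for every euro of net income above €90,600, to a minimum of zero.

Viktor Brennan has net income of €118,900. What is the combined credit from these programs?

Retirement Saver's Credit: €118,900 is below the €119,300 cutoff, so the full €6,100 applies.
Heating Assistance Credit: 7% of the €16,700 excess over €102,200 is €1,169; credit = €6,450 − €1,169 = €5,281.
Health Coverage Credit: 13% of the €28,300 excess over €90,600 is €3,679; credit = €5,200 − €3,679 = €1,521.
Total: €6,100 + €5,281 + €1,521 = €12,902.

€12,902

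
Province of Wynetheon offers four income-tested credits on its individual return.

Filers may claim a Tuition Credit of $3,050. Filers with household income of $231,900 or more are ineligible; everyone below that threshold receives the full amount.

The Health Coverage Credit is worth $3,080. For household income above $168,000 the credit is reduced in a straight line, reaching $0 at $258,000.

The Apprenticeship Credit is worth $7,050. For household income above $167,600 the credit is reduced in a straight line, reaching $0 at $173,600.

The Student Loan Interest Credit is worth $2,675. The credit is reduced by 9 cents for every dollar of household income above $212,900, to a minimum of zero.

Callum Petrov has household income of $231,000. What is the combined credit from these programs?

$5,020

Tuition Credit: $231,000 is below the $231,900 cutoff, so the full $3,050 applies.
Health Coverage Credit: $231,000 is $63,000 into a $90,000 phase-out range, leaving 27,000/90,000 of the credit: $3,080 × 27,000/90,000 = $924.
Apprenticeship Credit: $231,000 is at or above $173,600, so the credit is $0.
Student Loan Interest Credit: 9% of the $18,100 excess over $212,900 is $1,629; credit = $2,675 − $1,629 = $1,046.
Total: $3,050 + $924 + $0 + $1,046 = $5,020.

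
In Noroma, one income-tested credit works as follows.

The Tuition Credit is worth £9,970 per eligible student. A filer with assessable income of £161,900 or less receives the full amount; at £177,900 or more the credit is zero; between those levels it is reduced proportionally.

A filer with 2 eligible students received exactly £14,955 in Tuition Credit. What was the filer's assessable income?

Full credit = 2 × £9,970 = £19,940.
£14,955 is 14,955/19,940 of the full £19,940, so 4,985/19,940 of the £16,000 range has been used: income = £161,900 + £16,000 × 4,985/19,940 = £165,900.

£165,900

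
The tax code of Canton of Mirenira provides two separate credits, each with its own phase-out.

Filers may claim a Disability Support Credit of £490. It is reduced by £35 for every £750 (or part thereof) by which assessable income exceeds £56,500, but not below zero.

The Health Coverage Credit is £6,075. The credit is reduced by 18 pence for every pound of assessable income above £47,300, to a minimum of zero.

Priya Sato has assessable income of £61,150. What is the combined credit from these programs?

£3,827

Disability Support Credit: income exceeds £56,500 by £4,650, which is 7 full-or-partial £750 increments; reduction = 7 × £35 = £245, leaving £245.
Health Coverage Credit: 18% of the £13,850 excess over £47,300 is £2,493; credit = £6,075 − £2,493 = £3,582.
Total: £245 + £3,582 = £3,827.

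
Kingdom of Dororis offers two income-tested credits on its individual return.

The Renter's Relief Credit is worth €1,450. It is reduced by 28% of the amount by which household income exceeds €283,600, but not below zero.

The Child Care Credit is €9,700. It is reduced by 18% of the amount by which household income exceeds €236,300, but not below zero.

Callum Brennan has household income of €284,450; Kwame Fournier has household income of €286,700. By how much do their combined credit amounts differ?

Callum (€284,450): Renter's Relief Credit: 28% of the €850 excess over €283,600 is €238; credit = €1,450 − €238 = €1,212. Child Care Credit: 18% of the €48,150 excess over €236,300 is €8,667; credit = €9,700 − €8,667 = €1,033. total €1,212 + €1,033 = €2,245
Kwame (€286,700): Renter's Relief Credit: 28% of the €3,100 excess over €283,600 is €868; credit = €1,450 − €868 = €582. Child Care Credit: 18% of the €50,400 excess over €236,300 is €9,072; credit = €9,700 − €9,072 = €628. total €582 + €628 = €1,210
Difference: |€2,245 − €1,210| = €1,035.

€1,035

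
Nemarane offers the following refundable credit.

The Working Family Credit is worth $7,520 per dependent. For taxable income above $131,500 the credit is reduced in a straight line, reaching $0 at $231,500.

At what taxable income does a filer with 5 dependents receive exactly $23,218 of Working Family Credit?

$169,750

Full credit = 5 × $7,520 = $37,600.
$23,218 is 23,218/37,600 of the full $37,600, so 14,382/37,600 of the $100,000 range has been used: income = $131,500 + $100,000 × 14,382/37,600 = $169,750.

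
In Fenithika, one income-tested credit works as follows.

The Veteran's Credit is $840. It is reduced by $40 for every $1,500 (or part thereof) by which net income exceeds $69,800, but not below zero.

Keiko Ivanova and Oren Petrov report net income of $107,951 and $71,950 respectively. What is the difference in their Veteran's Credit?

Keiko ($107,951): Veteran's Credit: income exceeds $69,800 by $38,151 → 26 increments × $40 = $1,040 ≥ base, so the credit is $0.
Oren ($71,950): Veteran's Credit: income exceeds $69,800 by $2,150, which is 2 full-or-partial $1,500 increments; reduction = 2 × $40 = $80, leaving $760.
Difference: |$0 − $760| = $760.

$760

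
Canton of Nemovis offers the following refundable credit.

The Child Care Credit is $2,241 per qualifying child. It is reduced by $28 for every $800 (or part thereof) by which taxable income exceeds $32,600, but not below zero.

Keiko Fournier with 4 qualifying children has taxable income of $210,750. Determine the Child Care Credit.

Child Care Credit: base = 4 × $2,241 = $8,964. income exceeds $32,600 by $178,150, which is 223 full-or-partial $800 increments; reduction = 223 × $28 = $6,244, leaving $2,720.

$2,720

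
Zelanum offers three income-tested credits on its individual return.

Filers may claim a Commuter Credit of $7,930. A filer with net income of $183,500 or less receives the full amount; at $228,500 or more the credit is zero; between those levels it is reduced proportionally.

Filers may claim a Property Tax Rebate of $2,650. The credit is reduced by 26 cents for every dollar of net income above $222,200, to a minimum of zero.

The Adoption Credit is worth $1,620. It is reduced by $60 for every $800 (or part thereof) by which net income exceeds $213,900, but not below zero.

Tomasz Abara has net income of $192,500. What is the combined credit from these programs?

$10,614

Commuter Credit: $192,500 is $9,000 into a $45,000 phase-out range, leaving 36,000/45,000 of the credit: $7,930 × 36,000/45,000 = $6,344.
Property Tax Rebate: $192,500 is at or below the $222,200 threshold, so the full $2,650 applies.
Adoption Credit: $192,500 is at or below the $213,900 threshold, so the full $1,620 applies.
Total: $6,344 + $2,650 + $1,620 = $10,614.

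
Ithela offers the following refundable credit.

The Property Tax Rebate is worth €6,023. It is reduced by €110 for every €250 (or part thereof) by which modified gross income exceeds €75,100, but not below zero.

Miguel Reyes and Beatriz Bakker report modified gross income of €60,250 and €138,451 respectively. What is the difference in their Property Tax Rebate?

Miguel (€60,250): Property Tax Rebate: €60,250 is at or below the €75,100 threshold, so the full €6,023 applies.
Beatriz (€138,451): Property Tax Rebate: income exceeds €75,100 by €63,351 → 254 increments × €110 = €27,940 ≥ base, so the credit is €0.
Difference: |€6,023 − €0| = €6,023.

€6,023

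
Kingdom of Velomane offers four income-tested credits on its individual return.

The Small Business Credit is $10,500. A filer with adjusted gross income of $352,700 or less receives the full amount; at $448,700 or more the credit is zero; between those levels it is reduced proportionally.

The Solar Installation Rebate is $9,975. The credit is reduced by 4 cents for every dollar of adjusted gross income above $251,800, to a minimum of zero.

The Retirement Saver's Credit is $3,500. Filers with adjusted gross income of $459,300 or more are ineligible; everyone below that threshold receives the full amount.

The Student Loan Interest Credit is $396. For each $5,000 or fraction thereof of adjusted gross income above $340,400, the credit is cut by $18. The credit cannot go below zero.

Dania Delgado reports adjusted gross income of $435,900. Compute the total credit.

Small Business Credit: $435,900 is $83,200 into a $96,000 phase-out range, leaving 12,800/96,000 of the credit: $10,500 × 12,800/96,000 = $1,400.
Solar Installation Rebate: 4% of the $184,100 excess over $251,800 is $7,364; credit = $9,975 − $7,364 = $2,611.
Retirement Saver's Credit: $435,900 is below the $459,300 cutoff, so the full $3,500 applies.
Student Loan Interest Credit: income exceeds $340,400 by $95,500, which is 20 full-or-partial $5,000 increments; reduction = 20 × $18 = $360, leaving $36.
Total: $1,400 + $2,611 + $3,500 + $36 = $7,547.

$7,547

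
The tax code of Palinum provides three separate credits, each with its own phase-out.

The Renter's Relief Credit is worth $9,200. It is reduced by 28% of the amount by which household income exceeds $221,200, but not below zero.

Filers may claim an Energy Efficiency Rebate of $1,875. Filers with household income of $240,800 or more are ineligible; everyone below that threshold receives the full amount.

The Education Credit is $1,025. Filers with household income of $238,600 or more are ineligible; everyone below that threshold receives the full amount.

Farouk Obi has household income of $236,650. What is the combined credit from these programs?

$7,774

Renter's Relief Credit: 28% of the $15,450 excess over $221,200 is $4,326; credit = $9,200 − $4,326 = $4,874.
Energy Efficiency Rebate: $236,650 is below the $240,800 cutoff, so the full $1,875 applies.
Education Credit: $236,650 is below the $238,600 cutoff, so the full $1,025 applies.
Total: $4,874 + $1,875 + $1,025 = $7,774.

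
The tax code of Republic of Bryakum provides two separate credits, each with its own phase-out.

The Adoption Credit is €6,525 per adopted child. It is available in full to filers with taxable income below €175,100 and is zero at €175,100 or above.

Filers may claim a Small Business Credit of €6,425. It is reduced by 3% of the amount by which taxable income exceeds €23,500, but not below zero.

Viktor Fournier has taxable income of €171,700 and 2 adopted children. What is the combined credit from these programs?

€15,029

Adoption Credit: base = 2 × €6,525 = €13,050. €171,700 is below the €175,100 cutoff, so the full €13,050 applies.
Small Business Credit: 3% of the €148,200 excess over €23,500 is €4,446; credit = €6,425 − €4,446 = €1,979.
Total: €13,050 + €1,979 = €15,029.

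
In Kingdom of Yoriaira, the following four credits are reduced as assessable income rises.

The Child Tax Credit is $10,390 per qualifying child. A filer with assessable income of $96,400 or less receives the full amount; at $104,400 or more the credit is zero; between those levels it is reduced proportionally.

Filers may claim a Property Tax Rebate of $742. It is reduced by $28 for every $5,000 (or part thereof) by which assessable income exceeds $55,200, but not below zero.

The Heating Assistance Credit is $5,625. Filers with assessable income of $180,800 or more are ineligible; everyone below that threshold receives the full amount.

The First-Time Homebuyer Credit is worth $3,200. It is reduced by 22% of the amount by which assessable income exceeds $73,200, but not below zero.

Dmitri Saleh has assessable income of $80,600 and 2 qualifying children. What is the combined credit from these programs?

$28,551

Child Tax Credit: base = 2 × $10,390 = $20,780. $80,600 is at or below the $96,400 threshold, so the full $20,780 applies.
Property Tax Rebate: income exceeds $55,200 by $25,400, which is 6 full-or-partial $5,000 increments; reduction = 6 × $28 = $168, leaving $574.
Heating Assistance Credit: $80,600 is below the $180,800 cutoff, so the full $5,625 applies.
First-Time Homebuyer Credit: 22% of the $7,400 excess over $73,200 is $1,628; credit = $3,200 − $1,628 = $1,572.
Total: $20,780 + $574 + $5,625 + $1,572 = $28,551.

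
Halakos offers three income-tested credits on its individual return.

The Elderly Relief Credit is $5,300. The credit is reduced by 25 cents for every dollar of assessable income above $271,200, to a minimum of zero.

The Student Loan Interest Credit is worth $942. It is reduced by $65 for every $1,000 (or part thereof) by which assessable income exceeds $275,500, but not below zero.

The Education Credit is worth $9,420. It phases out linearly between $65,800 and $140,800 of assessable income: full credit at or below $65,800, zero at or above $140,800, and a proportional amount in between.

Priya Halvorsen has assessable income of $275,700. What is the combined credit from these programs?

Elderly Relief Credit: 25% of the $4,500 excess over $271,200 is $1,125; credit = $5,300 − $1,125 = $4,175.
Student Loan Interest Credit: income exceeds $275,500 by $200, which is 1 full-or-partial $1,000 increment; reduction = 1 × $65 = $65, leaving $877.
Education Credit: $275,700 is at or above $140,800, so the credit is $0.
Total: $4,175 + $877 + $0 = $5,052.

$5,052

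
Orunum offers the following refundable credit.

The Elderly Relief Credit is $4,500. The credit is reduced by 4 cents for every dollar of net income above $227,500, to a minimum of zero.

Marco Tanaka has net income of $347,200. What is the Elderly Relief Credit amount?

Elderly Relief Credit: 4% of the $119,700 excess over $227,500 is $4,788 ≥ base, so the credit is $0.

$0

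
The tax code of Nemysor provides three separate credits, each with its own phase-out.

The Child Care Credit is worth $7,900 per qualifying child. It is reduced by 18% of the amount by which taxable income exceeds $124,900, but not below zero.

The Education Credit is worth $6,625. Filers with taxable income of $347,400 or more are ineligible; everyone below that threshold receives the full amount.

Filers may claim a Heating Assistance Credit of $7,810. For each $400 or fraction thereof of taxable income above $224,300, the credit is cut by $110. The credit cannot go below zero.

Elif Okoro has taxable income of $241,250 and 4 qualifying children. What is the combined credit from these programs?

$20,362

Child Care Credit: base = 4 × $7,900 = $31,600. 18% of the $116,350 excess over $124,900 is $20,943; credit = $31,600 − $20,943 = $10,657.
Education Credit: $241,250 is below the $347,400 cutoff, so the full $6,625 applies.
Heating Assistance Credit: income exceeds $224,300 by $16,950, which is 43 full-or-partial $400 increments; reduction = 43 × $110 = $4,730, leaving $3,080.
Total: $10,657 + $6,625 + $3,080 = $20,362.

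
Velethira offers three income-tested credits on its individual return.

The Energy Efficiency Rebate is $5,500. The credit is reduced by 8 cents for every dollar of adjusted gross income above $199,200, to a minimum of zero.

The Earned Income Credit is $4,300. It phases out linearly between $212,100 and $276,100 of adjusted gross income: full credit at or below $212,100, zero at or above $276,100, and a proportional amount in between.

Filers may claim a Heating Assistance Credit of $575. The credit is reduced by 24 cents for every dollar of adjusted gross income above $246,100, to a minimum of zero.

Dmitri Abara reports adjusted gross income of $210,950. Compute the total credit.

Energy Efficiency Rebate: 8% of the $11,750 excess over $199,200 is $940; credit = $5,500 − $940 = $4,560.
Earned Income Credit: $210,950 is at or below the $212,100 threshold, so the full $4,300 applies.
Heating Assistance Credit: $210,950 is at or below the $246,100 threshold, so the full $575 applies.
Total: $4,560 + $4,300 + $575 = $9,435.

$9,435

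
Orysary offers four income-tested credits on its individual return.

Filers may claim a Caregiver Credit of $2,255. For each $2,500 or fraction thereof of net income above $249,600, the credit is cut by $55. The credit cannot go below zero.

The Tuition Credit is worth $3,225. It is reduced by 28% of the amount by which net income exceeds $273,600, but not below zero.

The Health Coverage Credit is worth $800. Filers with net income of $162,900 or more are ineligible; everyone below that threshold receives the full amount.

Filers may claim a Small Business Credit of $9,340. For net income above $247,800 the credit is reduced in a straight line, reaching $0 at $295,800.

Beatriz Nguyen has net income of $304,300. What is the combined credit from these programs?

$1,045

Caregiver Credit: income exceeds $249,600 by $54,700, which is 22 full-or-partial $2,500 increments; reduction = 22 × $55 = $1,210, leaving $1,045.
Tuition Credit: 28% of the $30,700 excess over $273,600 is $8,596 ≥ base, so the credit is $0.
Health Coverage Credit: $304,300 meets or exceeds the $162,900 cutoff, so the credit is $0.
Small Business Credit: $304,300 is at or above $295,800, so the credit is $0.
Total: $1,045 + $0 + $0 + $0 = $1,045.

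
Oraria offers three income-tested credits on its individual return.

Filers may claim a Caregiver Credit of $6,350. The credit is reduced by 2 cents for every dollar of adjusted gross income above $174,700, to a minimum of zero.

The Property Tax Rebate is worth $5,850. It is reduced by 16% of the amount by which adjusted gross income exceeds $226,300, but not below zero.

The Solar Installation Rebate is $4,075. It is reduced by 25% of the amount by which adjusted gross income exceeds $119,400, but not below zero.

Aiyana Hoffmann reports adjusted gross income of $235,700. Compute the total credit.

Caregiver Credit: 2% of the $61,000 excess over $174,700 is $1,220; credit = $6,350 − $1,220 = $5,130.
Property Tax Rebate: 16% of the $9,400 excess over $226,300 is $1,504; credit = $5,850 − $1,504 = $4,346.
Solar Installation Rebate: 25% of the $116,300 excess over $119,400 is $29,075 ≥ base, so the credit is $0.
Total: $5,130 + $4,346 + $0 = $9,476.

$9,476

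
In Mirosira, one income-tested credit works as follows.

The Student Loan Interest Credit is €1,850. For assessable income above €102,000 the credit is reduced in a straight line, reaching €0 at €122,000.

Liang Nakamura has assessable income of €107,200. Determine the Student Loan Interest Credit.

€1,369

Student Loan Interest Credit: €107,200 is €5,200 into a €20,000 phase-out range, leaving 14,800/20,000 of the credit: €1,850 × 14,800/20,000 = €1,369.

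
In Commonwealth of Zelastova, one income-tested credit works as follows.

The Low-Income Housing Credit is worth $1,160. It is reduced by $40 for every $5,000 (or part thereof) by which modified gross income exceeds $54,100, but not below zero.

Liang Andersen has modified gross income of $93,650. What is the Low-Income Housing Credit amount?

Low-Income Housing Credit: income exceeds $54,100 by $39,550, which is 8 full-or-partial $5,000 increments; reduction = 8 × $40 = $320, leaving $840.

$840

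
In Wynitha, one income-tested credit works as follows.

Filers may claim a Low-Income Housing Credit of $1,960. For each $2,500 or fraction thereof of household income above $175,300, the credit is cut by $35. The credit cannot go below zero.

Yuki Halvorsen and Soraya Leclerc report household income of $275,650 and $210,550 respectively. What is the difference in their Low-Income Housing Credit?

Yuki ($275,650): Low-Income Housing Credit: income exceeds $175,300 by $100,350, which is 41 full-or-partial $2,500 increments; reduction = 41 × $35 = $1,435, leaving $525.
Soraya ($210,550): Low-Income Housing Credit: income exceeds $175,300 by $35,250, which is 15 full-or-partial $2,500 increments; reduction = 15 × $35 = $525, leaving $1,435.
Difference: |$525 − $1,435| = $910.

$910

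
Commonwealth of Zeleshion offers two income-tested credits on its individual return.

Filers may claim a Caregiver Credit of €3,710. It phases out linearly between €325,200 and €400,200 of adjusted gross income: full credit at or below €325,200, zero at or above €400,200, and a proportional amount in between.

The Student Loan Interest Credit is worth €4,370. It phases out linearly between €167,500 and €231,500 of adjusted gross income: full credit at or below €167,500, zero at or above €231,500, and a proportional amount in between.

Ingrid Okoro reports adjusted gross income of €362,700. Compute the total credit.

Caregiver Credit: €362,700 is €37,500 into a €75,000 phase-out range, leaving 37,500/75,000 of the credit: €3,710 × 37,500/75,000 = €1,855.
Student Loan Interest Credit: €362,700 is at or above €231,500, so the credit is €0.
Total: €1,855 + €0 = €1,855.

€1,855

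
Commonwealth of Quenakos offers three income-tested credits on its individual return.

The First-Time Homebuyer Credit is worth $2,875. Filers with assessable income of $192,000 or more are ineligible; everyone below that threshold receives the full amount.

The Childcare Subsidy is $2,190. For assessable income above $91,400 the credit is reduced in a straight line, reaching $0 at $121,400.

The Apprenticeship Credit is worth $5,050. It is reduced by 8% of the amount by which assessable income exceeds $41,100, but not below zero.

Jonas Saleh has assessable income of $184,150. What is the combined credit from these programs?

$2,875

First-Time Homebuyer Credit: $184,150 is below the $192,000 cutoff, so the full $2,875 applies.
Childcare Subsidy: $184,150 is at or above $121,400, so the credit is $0.
Apprenticeship Credit: 8% of the $143,050 excess over $41,100 is $11,444 ≥ base, so the credit is $0.
Total: $2,875 + $0 + $0 = $2,875.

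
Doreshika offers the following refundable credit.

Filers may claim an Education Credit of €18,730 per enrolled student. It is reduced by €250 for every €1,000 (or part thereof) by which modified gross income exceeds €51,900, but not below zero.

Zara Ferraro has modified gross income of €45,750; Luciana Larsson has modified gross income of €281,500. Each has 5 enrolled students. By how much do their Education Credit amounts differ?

€57,500

Zara (€45,750): Education Credit: base = 5 × €18,730 = €93,650. €45,750 is at or below the €51,900 threshold, so the full €93,650 applies.
Luciana (€281,500): Education Credit: base = 5 × €18,730 = €93,650. income exceeds €51,900 by €229,600, which is 230 full-or-partial €1,000 increments; reduction = 230 × €250 = €57,500, leaving €36,150.
Difference: |€93,650 − €36,150| = €57,500.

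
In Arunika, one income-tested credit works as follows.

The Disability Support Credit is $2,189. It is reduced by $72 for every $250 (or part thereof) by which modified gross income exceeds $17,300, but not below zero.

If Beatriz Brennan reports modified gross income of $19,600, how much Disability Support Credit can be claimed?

$1,469

Disability Support Credit: income exceeds $17,300 by $2,300, which is 10 full-or-partial $250 increments; reduction = 10 × $72 = $720, leaving $1,469.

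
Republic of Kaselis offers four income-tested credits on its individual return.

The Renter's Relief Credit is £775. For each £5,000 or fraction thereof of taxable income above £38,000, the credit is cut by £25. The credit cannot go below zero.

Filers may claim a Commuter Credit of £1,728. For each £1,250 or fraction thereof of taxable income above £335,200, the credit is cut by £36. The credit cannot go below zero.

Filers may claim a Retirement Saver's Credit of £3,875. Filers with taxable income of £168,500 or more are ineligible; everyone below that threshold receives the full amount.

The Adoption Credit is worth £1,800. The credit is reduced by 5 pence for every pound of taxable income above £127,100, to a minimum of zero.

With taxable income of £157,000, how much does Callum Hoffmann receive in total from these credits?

Renter's Relief Credit: income exceeds £38,000 by £119,000, which is 24 full-or-partial £5,000 increments; reduction = 24 × £25 = £600, leaving £175.
Commuter Credit: £157,000 is at or below the £335,200 threshold, so the full £1,728 applies.
Retirement Saver's Credit: £157,000 is below the £168,500 cutoff, so the full £3,875 applies.
Adoption Credit: 5% of the £29,900 excess over £127,100 is £1,495; credit = £1,800 − £1,495 = £305.
Total: £175 + £1,728 + £3,875 + £305 = £6,083.

£6,083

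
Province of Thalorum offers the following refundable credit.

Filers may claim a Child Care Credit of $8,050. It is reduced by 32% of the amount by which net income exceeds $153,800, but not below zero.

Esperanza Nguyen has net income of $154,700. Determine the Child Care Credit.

$7,762

Child Care Credit: 32% of the $900 excess over $153,800 is $288; credit = $8,050 − $288 = $7,762.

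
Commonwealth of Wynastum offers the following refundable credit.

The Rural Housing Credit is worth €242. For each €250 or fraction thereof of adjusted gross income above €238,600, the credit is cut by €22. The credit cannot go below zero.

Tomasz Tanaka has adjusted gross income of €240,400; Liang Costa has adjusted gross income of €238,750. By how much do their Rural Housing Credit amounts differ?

Tomasz (€240,400): Rural Housing Credit: income exceeds €238,600 by €1,800, which is 8 full-or-partial €250 increments; reduction = 8 × €22 = €176, leaving €66.
Liang (€238,750): Rural Housing Credit: income exceeds €238,600 by €150, which is 1 full-or-partial €250 increment; reduction = 1 × €22 = €22, leaving €220.
Difference: |€66 − €220| = €154.

€154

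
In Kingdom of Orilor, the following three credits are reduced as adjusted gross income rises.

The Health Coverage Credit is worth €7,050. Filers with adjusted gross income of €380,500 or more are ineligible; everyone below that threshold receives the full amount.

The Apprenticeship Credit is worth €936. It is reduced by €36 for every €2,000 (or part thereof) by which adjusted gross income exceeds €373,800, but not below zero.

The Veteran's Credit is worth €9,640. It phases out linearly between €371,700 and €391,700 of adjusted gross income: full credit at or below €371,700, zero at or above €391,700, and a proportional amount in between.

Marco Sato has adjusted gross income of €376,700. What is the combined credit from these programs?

Health Coverage Credit: €376,700 is below the €380,500 cutoff, so the full €7,050 applies.
Apprenticeship Credit: income exceeds €373,800 by €2,900, which is 2 full-or-partial €2,000 increments; reduction = 2 × €36 = €72, leaving €864.
Veteran's Credit: €376,700 is €5,000 into a €20,000 phase-out range, leaving 15,000/20,000 of the credit: €9,640 × 15,000/20,000 = €7,230.
Total: €7,050 + €864 + €7,230 = €15,144.

€15,144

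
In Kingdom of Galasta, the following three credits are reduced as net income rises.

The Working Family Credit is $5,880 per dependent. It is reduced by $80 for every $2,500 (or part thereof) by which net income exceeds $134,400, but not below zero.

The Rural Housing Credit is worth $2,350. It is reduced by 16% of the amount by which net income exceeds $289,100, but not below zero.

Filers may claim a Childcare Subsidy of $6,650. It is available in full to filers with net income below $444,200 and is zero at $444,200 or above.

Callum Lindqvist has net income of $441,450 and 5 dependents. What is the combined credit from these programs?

$26,210

Working Family Credit: base = 5 × $5,880 = $29,400. income exceeds $134,400 by $307,050, which is 123 full-or-partial $2,500 increments; reduction = 123 × $80 = $9,840, leaving $19,560.
Rural Housing Credit: 16% of the $152,350 excess over $289,100 is $24,376 ≥ base, so the credit is $0.
Childcare Subsidy: $441,450 is below the $444,200 cutoff, so the full $6,650 applies.
Total: $19,560 + $0 + $6,650 = $26,210.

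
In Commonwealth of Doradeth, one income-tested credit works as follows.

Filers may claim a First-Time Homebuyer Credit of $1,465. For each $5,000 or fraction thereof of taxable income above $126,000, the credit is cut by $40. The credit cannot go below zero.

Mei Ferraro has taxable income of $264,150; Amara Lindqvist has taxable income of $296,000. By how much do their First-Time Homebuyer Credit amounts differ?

Mei ($264,150): First-Time Homebuyer Credit: income exceeds $126,000 by $138,150, which is 28 full-or-partial $5,000 increments; reduction = 28 × $40 = $1,120, leaving $345.
Amara ($296,000): First-Time Homebuyer Credit: income exceeds $126,000 by $170,000, which is 34 full-or-partial $5,000 increments; reduction = 34 × $40 = $1,360, leaving $105.
Difference: |$345 − $105| = $240.

$240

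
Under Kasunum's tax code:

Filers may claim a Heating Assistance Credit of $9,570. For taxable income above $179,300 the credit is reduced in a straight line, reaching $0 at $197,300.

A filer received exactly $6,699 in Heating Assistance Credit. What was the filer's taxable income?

$6,699 is 6,699/9,570 of the full $9,570, so 2,871/9,570 of the $18,000 range has been used: income = $179,300 + $18,000 × 2,871/9,570 = $184,700.

$184,700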